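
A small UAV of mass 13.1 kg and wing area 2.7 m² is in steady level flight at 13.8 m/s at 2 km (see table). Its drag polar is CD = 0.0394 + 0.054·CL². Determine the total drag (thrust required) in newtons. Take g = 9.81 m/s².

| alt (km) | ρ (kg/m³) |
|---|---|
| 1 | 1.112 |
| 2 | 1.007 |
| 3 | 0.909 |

D = 13.6 N

At 2 km, from the table: ρ = 1.007 kg/m³.
Weight W = mg = 13.1 × 9.81 = 128.51 N; in level flight L = W.
Dynamic pressure q = 0.5 × 1.007 × 13.8² = 95.89 Pa.
Required CL = L/(qS) = 128.51/(95.89·2.7) = 0.4964.
CD = 0.0394 + 0.054 × 0.4964² = 0.05271.
D = q·S·CD = 95.89 × 2.7 × 0.05271 = 13.65 N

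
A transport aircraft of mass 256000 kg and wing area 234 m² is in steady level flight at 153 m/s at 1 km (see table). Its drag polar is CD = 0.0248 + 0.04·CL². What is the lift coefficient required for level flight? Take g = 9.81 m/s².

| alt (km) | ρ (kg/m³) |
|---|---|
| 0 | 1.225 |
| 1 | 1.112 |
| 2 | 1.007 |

At 1 km, from the table: ρ = 1.112 kg/m³.
In steady level flight, lift balances weight: W = mg = 256000 × 9.81 = 2.5114×10^6 N.
q = ½ρv² = ½ × 1.112 × 153² = 13020 Pa.
CL = 2W/(ρv²S) = 2×2.5114×10^6/(1.112×153²×234) = 0.8246.

CL = 0.825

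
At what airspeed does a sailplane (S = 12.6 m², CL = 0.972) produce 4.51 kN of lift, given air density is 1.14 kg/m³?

L = ½ρv²S·CL ⇒ v = √(2L/(ρ·S·CL))
v = √(2 × 4510 / (1.14 × 12.6 × 0.972)) = √646 = 25.4 m/s

v = 25.4 m/s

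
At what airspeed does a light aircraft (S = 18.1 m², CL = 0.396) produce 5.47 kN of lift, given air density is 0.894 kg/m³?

L = ½ρv²S·CL ⇒ v = √(2L/(ρ·S·CL))
v = √(2 × 5470 / (0.894 × 18.1 × 0.396)) = √1707 = 41.3 m/s

v = 41.3 m/s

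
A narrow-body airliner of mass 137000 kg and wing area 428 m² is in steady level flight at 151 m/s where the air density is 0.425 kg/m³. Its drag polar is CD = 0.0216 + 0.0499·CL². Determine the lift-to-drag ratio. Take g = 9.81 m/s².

L/D = 15.2

Level flight ⇒ L = W = m·g = 137000 × 9.81 = 1.344×10^6 N.
q = ½ρv² = ½ × 0.425 × 151² = 4845 Pa.
CL = 2W/(ρv²S) = 2×1.344×10^6/(0.425×151²×428) = 0.6481.
CD = 0.0216 + 0.0499 × 0.6481² = 0.04256.
L/D = CL/CD = 0.6481 / 0.04256 = 15.2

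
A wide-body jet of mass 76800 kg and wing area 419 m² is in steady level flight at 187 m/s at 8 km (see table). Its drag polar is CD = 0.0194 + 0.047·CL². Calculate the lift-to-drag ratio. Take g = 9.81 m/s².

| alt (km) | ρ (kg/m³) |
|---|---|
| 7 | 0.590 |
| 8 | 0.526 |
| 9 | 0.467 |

At 8 km, from the table: ρ = 0.526 kg/m³.
Weight W = mg = 76800 × 9.81 = 7.5341×10^5 N; in level flight L = W.
Dynamic pressure q = 0.5 × 0.526 × 187² = 9197 Pa.
Required CL = L/(qS) = 7.5341×10^5/(9197·419) = 0.1955.
CD = 0.0194 + 0.047 × 0.1955² = 0.0212.
L/D = CL/CD = 0.1955 / 0.0212 = 9.22

L/D = 9.22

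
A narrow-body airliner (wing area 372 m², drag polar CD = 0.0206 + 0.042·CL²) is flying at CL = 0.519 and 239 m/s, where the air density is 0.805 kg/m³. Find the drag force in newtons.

D = 2.73×10^5 N

CD = 0.0206 + 0.042 × 0.519² = 0.03191
D = ½ρv²S·CD = ½ × 0.805 × 239² × 372 × 0.03191 = 2.73×10^5 N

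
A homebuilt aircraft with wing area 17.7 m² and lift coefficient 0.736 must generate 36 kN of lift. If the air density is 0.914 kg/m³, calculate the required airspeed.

v = 77.8 m/s

L = ½ρv²S·CL ⇒ v = √(2L/(ρ·S·CL))
v = √(2 × 36000 / (0.914 × 17.7 × 0.736)) = √6047 = 77.8 m/s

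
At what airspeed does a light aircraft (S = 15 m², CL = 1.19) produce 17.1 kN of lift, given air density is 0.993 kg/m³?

v = 43.9 m/s

L = ½ρv²S·CL ⇒ v = √(2L/(ρ·S·CL))
v = √(2 × 17100 / (0.993 × 15 × 1.19)) = √1929 = 43.9 m/s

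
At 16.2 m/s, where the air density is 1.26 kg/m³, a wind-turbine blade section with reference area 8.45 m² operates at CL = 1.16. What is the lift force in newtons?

L = 1620 N

L = ½ρv²S·CL = ½ × 1.26 × 16.2² × 8.45 × 1.16 = 1620 N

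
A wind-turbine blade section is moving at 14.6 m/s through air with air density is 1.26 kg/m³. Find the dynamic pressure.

q = 134 Pa

q = ½ρv² = ½ × 1.26 × 14.6² = 134 Pa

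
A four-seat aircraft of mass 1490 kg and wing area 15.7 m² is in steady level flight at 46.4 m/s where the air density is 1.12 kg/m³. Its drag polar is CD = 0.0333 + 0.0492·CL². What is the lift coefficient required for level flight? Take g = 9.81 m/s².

Weight W = mg = 1490 × 9.81 = 14617 N; in level flight L = W.
q = ½ρv² = ½ × 1.12 × 46.4² = 1206 Pa.
CL = 2W/(ρv²S) = 2×14617/(1.12×46.4²×15.7) = 0.7722.

CL = 0.772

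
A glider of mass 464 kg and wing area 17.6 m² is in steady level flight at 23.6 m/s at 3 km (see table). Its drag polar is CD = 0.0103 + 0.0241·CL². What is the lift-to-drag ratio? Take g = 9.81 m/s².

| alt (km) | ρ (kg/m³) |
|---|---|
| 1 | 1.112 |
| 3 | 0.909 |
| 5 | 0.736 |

L/D = 28.8

At 3 km, from the table: ρ = 0.909 kg/m³.
Weight W = mg = 464 × 9.81 = 4551.8 N; in level flight L = W.
q = ½ρv² = ½ × 0.909 × 23.6² = 253.1 Pa.
CL = 2W/(ρv²S) = 2×4551.8/(0.909×23.6²×17.6) = 1.022.
CD = 0.0103 + 0.0241 × 1.022² = 0.03546.
L/D = CL/CD = 1.022 / 0.03546 = 28.8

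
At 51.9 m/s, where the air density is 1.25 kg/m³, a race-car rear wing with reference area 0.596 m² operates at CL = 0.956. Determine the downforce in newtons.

Dynamic pressure q = ½ρv² = ½ × 1.25 × 51.9² = 1684 Pa.
L = q·S·CL = 1684 × 0.596 × 0.956 = 959 N

L = 959 N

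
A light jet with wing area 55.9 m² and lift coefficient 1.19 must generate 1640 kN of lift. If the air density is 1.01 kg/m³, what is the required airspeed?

L = ½ρv²S·CL ⇒ v = √(2L/(ρ·S·CL))
v = √(2 × 1.64×10^6 / (1.01 × 55.9 × 1.19)) = √48820 = 221 m/s

v = 221 m/s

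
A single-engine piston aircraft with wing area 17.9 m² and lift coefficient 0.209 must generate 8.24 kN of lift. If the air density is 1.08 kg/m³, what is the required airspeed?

v = 63.9 m/s

L = ½ρv²S·CL ⇒ v = √(2L/(ρ·S·CL))
v = √(2 × 8240 / (1.08 × 17.9 × 0.209)) = √4079 = 63.9 m/s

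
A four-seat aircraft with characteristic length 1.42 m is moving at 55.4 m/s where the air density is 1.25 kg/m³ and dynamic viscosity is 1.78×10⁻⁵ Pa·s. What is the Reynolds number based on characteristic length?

Re = ρ·v·c/μ = 1.25 × 55.4 × 1.42 / (1.78×10⁻⁵) = 5.52×10^6

Re = 5.52×10^6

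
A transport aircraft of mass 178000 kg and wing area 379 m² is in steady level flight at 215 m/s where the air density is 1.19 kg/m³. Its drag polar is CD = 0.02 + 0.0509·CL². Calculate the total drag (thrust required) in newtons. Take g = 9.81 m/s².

D = 2.23×10^5 N

Level flight ⇒ L = W = m·g = 178000 × 9.81 = 1.7462×10^6 N.
Dynamic pressure q = 0.5 × 1.19 × 215² = 27500 Pa.
CL = W/(q·S) = 1.7462×10^6 / (27500 × 379) = 0.1675.
CD = 0.02 + 0.0509 × 0.1675² = 0.02143.
D = q·S·CD = 27500 × 379 × 0.02143 = 2.234×10^5 N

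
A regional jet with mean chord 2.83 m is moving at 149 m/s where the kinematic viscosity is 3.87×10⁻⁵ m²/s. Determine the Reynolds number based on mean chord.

Re = 1.09×10^7

Re = v·c/ν = 149 × 2.83 / (3.87×10⁻⁵) = 1.09×10^7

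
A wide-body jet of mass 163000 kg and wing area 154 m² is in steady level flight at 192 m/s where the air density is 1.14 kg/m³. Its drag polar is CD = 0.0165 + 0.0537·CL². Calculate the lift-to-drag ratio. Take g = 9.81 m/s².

L/D = 16.7

Weight W = mg = 163000 × 9.81 = 1.599×10^6 N; in level flight L = W.
Dynamic pressure q = 0.5 × 1.14 × 192² = 21010 Pa.
Required CL = L/(qS) = 1.599×10^6/(21010·154) = 0.4941.
CD = 0.0165 + 0.0537 × 0.4941² = 0.02961.
L/D = CL/CD = 0.4941 / 0.02961 = 16.7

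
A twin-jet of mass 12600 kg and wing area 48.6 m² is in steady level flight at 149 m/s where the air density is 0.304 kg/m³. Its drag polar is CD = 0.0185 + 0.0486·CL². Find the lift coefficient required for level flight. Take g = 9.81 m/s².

CL = 0.754

In steady level flight, lift balances weight: W = mg = 12600 × 9.81 = 1.2361×10^5 N.
q = ½ρv² = ½ × 0.304 × 149² = 3375 Pa.
CL = 2W/(ρv²S) = 2×1.2361×10^5/(0.304×149²×48.6) = 0.7537.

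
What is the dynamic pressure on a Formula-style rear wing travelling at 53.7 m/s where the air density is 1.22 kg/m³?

q = ½ρv² = ½ × 1.22 × 53.7² = 1760 Pa

q = 1760 Pa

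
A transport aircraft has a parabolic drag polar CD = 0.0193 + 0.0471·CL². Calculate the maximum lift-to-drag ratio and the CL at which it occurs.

(L/D)max = 16.6, at CL = 0.64

For CD = CD0 + K·CL², (L/D)max occurs at CL* = √(CD0/K) and equals 1/(2√(K·CD0)).
(L/D)max = 1/(2√(0.0471 × 0.0193)) = 1/(2 × 0.03015) = 16.6
CL* = √(0.0193/0.0471) = 0.64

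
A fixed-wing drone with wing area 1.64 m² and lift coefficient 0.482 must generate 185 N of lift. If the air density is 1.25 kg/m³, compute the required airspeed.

v = 19.4 m/s

L = ½ρv²S·CL ⇒ v = √(2L/(ρ·S·CL))
v = √(2 × 185 / (1.25 × 1.64 × 0.482)) = √374.5 = 19.4 m/s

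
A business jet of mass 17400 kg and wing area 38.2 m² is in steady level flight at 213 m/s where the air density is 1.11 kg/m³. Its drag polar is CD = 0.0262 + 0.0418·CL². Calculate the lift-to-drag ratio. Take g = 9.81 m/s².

L/D = 6.45

In steady level flight, lift balances weight: W = mg = 17400 × 9.81 = 1.7069×10^5 N.
Dynamic pressure q = 0.5 × 1.11 × 213² = 25180 Pa.
Required CL = L/(qS) = 1.7069×10^5/(25180·38.2) = 0.1775.
CD = 0.0262 + 0.0418 × 0.1775² = 0.02752.
L/D = CL/CD = 0.1775 / 0.02752 = 6.45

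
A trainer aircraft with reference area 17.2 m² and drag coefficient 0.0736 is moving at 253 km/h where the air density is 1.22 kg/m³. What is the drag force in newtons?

D = 3810 N

Convert speed: v = 253 km/h ÷ 3.6 = 70.28 m/s.
D = ½ρv²S·CD = ½ × 1.22 × 70.28² × 17.2 × 0.0736 = 3810 N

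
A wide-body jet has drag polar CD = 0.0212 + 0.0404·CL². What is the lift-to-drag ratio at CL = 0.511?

CD = 0.0212 + 0.0404 × 0.511² = 0.03175
L/D = CL/CD = 0.511 / 0.03175 = 16.1

L/D = 16.1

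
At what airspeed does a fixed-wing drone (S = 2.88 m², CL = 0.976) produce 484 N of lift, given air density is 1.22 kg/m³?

v = 16.8 m/s

L = ½ρv²S·CL ⇒ v = √(2L/(ρ·S·CL))
v = √(2 × 484 / (1.22 × 2.88 × 0.976)) = √282.3 = 16.8 m/s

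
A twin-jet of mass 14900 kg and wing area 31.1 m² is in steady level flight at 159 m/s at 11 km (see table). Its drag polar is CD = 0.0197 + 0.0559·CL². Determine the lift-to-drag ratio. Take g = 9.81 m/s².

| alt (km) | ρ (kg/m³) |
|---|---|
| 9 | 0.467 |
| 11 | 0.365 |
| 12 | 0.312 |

L/D = 13.1

At 11 km, from the table: ρ = 0.365 kg/m³.
In steady level flight, lift balances weight: W = mg = 14900 × 9.81 = 1.4617×10^5 N.
q = ½ρv² = ½ × 0.365 × 159² = 4614 Pa.
CL = W/(q·S) = 1.4617×10^5 / (4614 × 31.1) = 1.019.
CD = 0.0197 + 0.0559 × 1.019² = 0.07771.
L/D = CL/CD = 1.019 / 0.07771 = 13.1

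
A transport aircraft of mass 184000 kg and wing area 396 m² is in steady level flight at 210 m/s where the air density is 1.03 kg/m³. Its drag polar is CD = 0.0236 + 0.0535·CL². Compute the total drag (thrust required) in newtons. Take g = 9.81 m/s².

Level flight ⇒ L = W = m·g = 184000 × 9.81 = 1.805×10^6 N.
Dynamic pressure q = 0.5 × 1.03 × 210² = 22710 Pa.
CL = 2W/(ρv²S) = 2×1.805×10^6/(1.03×210²×396) = 0.2007.
CD = 0.0236 + 0.0535 × 0.2007² = 0.02575.
D = q·S·CD = 22710 × 396 × 0.02575 = 2.316×10^5 N

D = 2.32×10^5 N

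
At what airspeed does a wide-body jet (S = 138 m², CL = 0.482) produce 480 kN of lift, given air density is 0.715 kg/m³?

L = ½ρv²S·CL ⇒ v = √(2L/(ρ·S·CL))
v = √(2 × 4.8×10^5 / (0.715 × 138 × 0.482)) = √20190 = 142 m/s

v = 142 m/s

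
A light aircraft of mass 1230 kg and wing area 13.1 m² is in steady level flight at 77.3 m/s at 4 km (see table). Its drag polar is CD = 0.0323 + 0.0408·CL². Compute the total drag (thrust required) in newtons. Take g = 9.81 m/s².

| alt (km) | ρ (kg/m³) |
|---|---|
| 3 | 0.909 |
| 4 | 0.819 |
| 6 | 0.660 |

D = 1220 N

At 4 km, from the table: ρ = 0.819 kg/m³.
In steady level flight, lift balances weight: W = mg = 1230 × 9.81 = 12066 N.
Dynamic pressure q = 0.5 × 0.819 × 77.3² = 2447 Pa.
Required CL = L/(qS) = 12066/(2447·13.1) = 0.3764.
CD = 0.0323 + 0.0408 × 0.3764² = 0.03808.
D = q·S·CD = 2447 × 13.1 × 0.03808 = 1221 N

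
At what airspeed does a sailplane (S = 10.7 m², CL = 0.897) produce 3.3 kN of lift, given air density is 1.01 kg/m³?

L = ½ρv²S·CL ⇒ v = √(2L/(ρ·S·CL))
v = √(2 × 3300 / (1.01 × 10.7 × 0.897)) = √680.8 = 26.1 m/s

v = 26.1 m/s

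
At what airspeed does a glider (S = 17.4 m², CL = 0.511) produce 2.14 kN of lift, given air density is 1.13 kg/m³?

L = ½ρv²S·CL ⇒ v = √(2L/(ρ·S·CL))
v = √(2 × 2140 / (1.13 × 17.4 × 0.511)) = √426 = 20.6 m/s

v = 20.6 m/s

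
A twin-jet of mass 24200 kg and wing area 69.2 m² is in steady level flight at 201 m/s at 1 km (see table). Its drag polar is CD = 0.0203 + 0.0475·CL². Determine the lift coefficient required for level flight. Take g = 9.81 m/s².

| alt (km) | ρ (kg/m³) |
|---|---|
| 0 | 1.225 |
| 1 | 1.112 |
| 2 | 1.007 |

CL = 0.153

At 1 km, from the table: ρ = 1.112 kg/m³.
Level flight ⇒ L = W = m·g = 24200 × 9.81 = 2.374×10^5 N.
q = ½ρv² = ½ × 1.112 × 201² = 22460 Pa.
CL = W/(q·S) = 2.374×10^5 / (22460 × 69.2) = 0.1527.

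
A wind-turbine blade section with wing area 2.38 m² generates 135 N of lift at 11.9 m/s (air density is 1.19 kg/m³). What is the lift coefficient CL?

From L = ½ρv²S·CL, rearranging gives CL = 2L/(ρv²S).
CL = 2 × 135 / (1.19 × 11.9² × 2.38) = 0.673

CL = 0.673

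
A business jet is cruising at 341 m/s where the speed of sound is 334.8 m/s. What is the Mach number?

M = v/a = 341 / 334.8 = 1.02

M = 1.02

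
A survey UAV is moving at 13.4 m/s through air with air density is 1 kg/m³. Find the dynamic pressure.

q = 89.8 Pa

q = ½ρv² = ½ × 1 × 13.4² = 89.8 Pa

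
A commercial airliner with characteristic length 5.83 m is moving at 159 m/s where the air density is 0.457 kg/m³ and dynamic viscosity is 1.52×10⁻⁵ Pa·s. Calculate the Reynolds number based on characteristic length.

Re = ρ·v·c/μ = 0.457 × 159 × 5.83 / (1.52×10⁻⁵) = 2.79×10^7

Re = 2.79×10^7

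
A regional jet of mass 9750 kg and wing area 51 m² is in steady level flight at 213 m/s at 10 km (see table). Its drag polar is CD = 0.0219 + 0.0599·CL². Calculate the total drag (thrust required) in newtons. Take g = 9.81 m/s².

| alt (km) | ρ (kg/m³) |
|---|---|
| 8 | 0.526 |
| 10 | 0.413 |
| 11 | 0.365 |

D = 11600 N

At 10 km, from the table: ρ = 0.413 kg/m³.
Weight W = mg = 9750 × 9.81 = 95648 N; in level flight L = W.
q = ½ρv² = ½ × 0.413 × 213² = 9369 Pa.
CL = W/(q·S) = 95648 / (9369 × 51) = 0.2002.
CD = 0.0219 + 0.0599 × 0.2002² = 0.0243.
D = q·S·CD = 9369 × 51 × 0.0243 = 11610 N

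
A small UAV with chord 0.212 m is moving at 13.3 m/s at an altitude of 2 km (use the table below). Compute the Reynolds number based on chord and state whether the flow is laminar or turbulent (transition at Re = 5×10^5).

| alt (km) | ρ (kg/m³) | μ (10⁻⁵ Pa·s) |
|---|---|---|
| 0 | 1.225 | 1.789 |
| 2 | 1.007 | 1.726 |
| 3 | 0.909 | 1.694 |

At 2 km, from the table: ρ = 1.007 kg/m³, μ = 1.726×10⁻⁵ Pa·s.
Re = ρ·v·c/μ = 1.007 × 13.3 × 0.212 / (1.726×10⁻⁵) = 1.65×10^5
Since 1.65×10^5 < 5×10^5, the flow is laminar.

Re = 1.65×10^5 (laminar)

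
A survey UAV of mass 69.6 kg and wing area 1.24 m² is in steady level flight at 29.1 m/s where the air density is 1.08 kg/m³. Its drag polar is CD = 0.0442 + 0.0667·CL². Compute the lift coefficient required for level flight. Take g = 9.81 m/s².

Weight W = mg = 69.6 × 9.81 = 682.78 N; in level flight L = W.
Dynamic pressure q = 0.5 × 1.08 × 29.1² = 457.3 Pa.
CL = 2W/(ρv²S) = 2×682.78/(1.08×29.1²×1.24) = 1.204.

CL = 1.2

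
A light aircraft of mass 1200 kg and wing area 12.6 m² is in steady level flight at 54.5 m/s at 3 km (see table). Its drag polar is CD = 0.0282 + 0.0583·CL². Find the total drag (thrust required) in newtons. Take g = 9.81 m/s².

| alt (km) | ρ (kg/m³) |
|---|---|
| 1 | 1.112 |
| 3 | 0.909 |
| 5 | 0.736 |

At 3 km, from the table: ρ = 0.909 kg/m³.
Weight W = mg = 1200 × 9.81 = 11772 N; in level flight L = W.
q = ½ρv² = ½ × 0.909 × 54.5² = 1350 Pa.
CL = W/(q·S) = 11772 / (1350 × 12.6) = 0.6921.
CD = 0.0282 + 0.0583 × 0.6921² = 0.05612.
D = q·S·CD = 1350 × 12.6 × 0.05612 = 954.7 N

D = 955 N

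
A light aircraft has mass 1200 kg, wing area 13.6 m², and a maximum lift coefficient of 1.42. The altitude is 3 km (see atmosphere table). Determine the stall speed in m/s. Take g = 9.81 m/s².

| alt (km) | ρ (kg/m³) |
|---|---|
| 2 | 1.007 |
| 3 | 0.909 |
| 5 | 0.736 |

At 3 km, from the table: ρ = 0.909 kg/m³.
Weight W = mg = 1200 × 9.81 = 11770 N.
V_stall = √(2W/(ρ·S·CL,max)) = √(2 × 11770 / (0.909 × 13.6 × 1.42))
V_stall = √1341 = 36.6 m/s

V_stall = 36.6 m/s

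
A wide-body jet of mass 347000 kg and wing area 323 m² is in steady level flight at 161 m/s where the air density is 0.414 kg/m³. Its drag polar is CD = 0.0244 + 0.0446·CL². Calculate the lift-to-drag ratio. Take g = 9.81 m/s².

L/D = 10

Level flight ⇒ L = W = m·g = 347000 × 9.81 = 3.4041×10^6 N.
Dynamic pressure q = 0.5 × 0.414 × 161² = 5366 Pa.
CL = W/(q·S) = 3.4041×10^6 / (5366 × 323) = 1.964.
CD = 0.0244 + 0.0446 × 1.964² = 0.1965.
L/D = CL/CD = 1.964 / 0.1965 = 10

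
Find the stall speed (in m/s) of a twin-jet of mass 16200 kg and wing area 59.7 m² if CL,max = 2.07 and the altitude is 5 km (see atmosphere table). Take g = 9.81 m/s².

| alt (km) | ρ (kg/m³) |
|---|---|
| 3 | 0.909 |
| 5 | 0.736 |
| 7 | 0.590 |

V_stall = 59.1 m/s

At 5 km, from the table: ρ = 0.736 kg/m³.
At stall, lift equals weight: L = W = m·g = 16200 × 9.81 = 1.589×10^5 N.
V_stall = √(2W/(ρ·S·CL,max)) = √(2 × 1.589×10^5 / (0.736 × 59.7 × 2.07))
V_stall = √3495 = 59.1 m/s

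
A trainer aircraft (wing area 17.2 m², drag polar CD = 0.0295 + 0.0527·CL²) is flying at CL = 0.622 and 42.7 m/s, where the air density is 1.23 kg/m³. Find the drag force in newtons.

CD = 0.0295 + 0.0527 × 0.622² = 0.04989
D = ½ρv²S·CD = ½ × 1.23 × 42.7² × 17.2 × 0.04989 = 962 N

D = 962 N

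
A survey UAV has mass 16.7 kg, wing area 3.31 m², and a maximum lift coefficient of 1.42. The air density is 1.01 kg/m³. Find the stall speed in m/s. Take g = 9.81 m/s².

V_stall = 8.31 m/s

Stall occurs when L = W at CL,max. W = mg = 16.7 × 9.81 = 163.8 N.
From L = ½ρV²S·CL,max = W: V_stall = √(2W/(ρSCL,max)) = √(2·163.8/(1.01·3.31·1.42))
V_stall = √69.02 = 8.31 m/s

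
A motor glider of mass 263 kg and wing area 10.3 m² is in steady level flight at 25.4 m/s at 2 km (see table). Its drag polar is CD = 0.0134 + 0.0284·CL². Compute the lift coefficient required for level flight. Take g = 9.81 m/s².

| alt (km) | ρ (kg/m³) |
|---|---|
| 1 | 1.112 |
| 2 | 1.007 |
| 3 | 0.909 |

At 2 km, from the table: ρ = 1.007 kg/m³.
Weight W = mg = 263 × 9.81 = 2580 N; in level flight L = W.
Dynamic pressure q = 0.5 × 1.007 × 25.4² = 324.8 Pa.
CL = 2W/(ρv²S) = 2×2580/(1.007×25.4²×10.3) = 0.7711.

CL = 0.771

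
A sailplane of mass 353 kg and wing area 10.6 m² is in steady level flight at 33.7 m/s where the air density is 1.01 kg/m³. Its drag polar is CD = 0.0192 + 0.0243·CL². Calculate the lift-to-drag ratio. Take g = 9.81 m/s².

L/D = 21

Level flight ⇒ L = W = m·g = 353 × 9.81 = 3462.9 N.
q = ½ρv² = ½ × 1.01 × 33.7² = 573.5 Pa.
CL = 2W/(ρv²S) = 2×3462.9/(1.01×33.7²×10.6) = 0.5696.
CD = 0.0192 + 0.0243 × 0.5696² = 0.02708.
L/D = CL/CD = 0.5696 / 0.02708 = 21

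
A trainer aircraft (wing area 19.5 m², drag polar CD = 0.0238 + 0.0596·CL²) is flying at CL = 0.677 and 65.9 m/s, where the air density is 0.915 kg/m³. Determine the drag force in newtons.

D = 1980 N

CD = 0.0238 + 0.0596 × 0.677² = 0.05112
D = ½ρv²S·CD = ½ × 0.915 × 65.9² × 19.5 × 0.05112 = 1980 N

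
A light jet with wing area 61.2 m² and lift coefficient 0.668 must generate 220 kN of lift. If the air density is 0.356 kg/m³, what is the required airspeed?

L = ½ρv²S·CL ⇒ v = √(2L/(ρ·S·CL))
v = √(2 × 2.2×10^5 / (0.356 × 61.2 × 0.668)) = √30230 = 174 m/s

v = 174 m/s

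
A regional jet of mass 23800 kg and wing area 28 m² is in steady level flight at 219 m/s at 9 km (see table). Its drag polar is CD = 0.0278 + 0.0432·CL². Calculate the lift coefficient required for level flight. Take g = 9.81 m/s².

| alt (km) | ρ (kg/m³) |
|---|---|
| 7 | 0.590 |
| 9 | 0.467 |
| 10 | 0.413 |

CL = 0.745

At 9 km, from the table: ρ = 0.467 kg/m³.
Weight W = mg = 23800 × 9.81 = 2.3348×10^5 N; in level flight L = W.
q = ½ρv² = ½ × 0.467 × 219² = 11200 Pa.
CL = W/(q·S) = 2.3348×10^5 / (11200 × 28) = 0.7446.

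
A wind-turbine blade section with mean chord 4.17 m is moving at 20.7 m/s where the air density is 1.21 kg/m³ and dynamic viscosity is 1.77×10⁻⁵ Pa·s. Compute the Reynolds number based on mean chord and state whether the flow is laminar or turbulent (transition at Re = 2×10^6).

Re = 5.9×10^6 (turbulent)

Re = ρ·v·c/μ = 1.21 × 20.7 × 4.17 / (1.77×10⁻⁵) = 5.9×10^6
Since 5.9×10^6 > 2×10^6, the flow is turbulent.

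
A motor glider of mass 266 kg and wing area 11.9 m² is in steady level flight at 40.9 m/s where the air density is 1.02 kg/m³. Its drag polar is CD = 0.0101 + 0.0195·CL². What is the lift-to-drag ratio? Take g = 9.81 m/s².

Weight W = mg = 266 × 9.81 = 2609.5 N; in level flight L = W.
Dynamic pressure q = 0.5 × 1.02 × 40.9² = 853.1 Pa.
CL = 2W/(ρv²S) = 2×2609.5/(1.02×40.9²×11.9) = 0.257.
CD = 0.0101 + 0.0195 × 0.257² = 0.01139.
L/D = CL/CD = 0.257 / 0.01139 = 22.6

L/D = 22.6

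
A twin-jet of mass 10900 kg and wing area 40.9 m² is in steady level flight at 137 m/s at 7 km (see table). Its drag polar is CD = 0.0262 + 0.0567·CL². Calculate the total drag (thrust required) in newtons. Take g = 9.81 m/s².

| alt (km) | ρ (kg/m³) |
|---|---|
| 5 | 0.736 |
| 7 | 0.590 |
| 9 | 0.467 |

At 7 km, from the table: ρ = 0.590 kg/m³.
Level flight ⇒ L = W = m·g = 10900 × 9.81 = 1.0693×10^5 N.
q = ½ρv² = ½ × 0.59 × 137² = 5537 Pa.
CL = 2W/(ρv²S) = 2×1.0693×10^5/(0.59×137²×40.9) = 0.4722.
CD = 0.0262 + 0.0567 × 0.4722² = 0.03884.
D = q·S·CD = 5537 × 40.9 × 0.03884 = 8796 N

D = 8800 N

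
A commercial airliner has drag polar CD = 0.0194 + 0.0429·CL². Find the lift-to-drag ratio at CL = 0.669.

CD = 0.0194 + 0.0429 × 0.669² = 0.0386
L/D = CL/CD = 0.669 / 0.0386 = 17.3

L/D = 17.3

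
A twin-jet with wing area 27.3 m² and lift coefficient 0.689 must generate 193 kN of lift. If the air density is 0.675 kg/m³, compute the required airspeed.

v = 174 m/s

L = ½ρv²S·CL ⇒ v = √(2L/(ρ·S·CL))
v = √(2 × 1.93×10^5 / (0.675 × 27.3 × 0.689)) = √30400 = 174 m/s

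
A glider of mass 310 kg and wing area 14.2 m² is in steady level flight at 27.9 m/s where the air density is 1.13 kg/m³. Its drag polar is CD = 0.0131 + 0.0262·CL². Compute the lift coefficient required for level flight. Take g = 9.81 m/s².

CL = 0.487

Level flight ⇒ L = W = m·g = 310 × 9.81 = 3041.1 N.
q = ½ρv² = ½ × 1.13 × 27.9² = 439.8 Pa.
Required CL = L/(qS) = 3041.1/(439.8·14.2) = 0.487.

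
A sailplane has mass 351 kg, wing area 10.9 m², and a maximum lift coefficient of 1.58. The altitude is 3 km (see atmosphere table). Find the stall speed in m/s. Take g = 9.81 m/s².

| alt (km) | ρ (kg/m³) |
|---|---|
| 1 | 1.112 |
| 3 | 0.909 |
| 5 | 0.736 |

V_stall = 21 m/s

At 3 km, from the table: ρ = 0.909 kg/m³.
Weight W = mg = 351 × 9.81 = 3443 N.
V_stall = √(2W/(ρ·S·CL,max)) = √(2 × 3443 / (0.909 × 10.9 × 1.58))
V_stall = √439.9 = 21 m/s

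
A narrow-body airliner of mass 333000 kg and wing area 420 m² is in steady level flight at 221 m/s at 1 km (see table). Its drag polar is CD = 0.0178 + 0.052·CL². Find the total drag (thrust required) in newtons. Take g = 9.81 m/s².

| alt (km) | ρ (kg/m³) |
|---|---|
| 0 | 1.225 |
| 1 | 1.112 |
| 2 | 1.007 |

At 1 km, from the table: ρ = 1.112 kg/m³.
Weight W = mg = 333000 × 9.81 = 3.2667×10^6 N; in level flight L = W.
q = ½ρv² = ½ × 1.112 × 221² = 27160 Pa.
CL = 2W/(ρv²S) = 2×3.2667×10^6/(1.112×221²×420) = 0.2864.
CD = 0.0178 + 0.052 × 0.2864² = 0.02207.
D = q·S·CD = 27160 × 420 × 0.02207 = 2.517×10^5 N

D = 2.52×10^5 N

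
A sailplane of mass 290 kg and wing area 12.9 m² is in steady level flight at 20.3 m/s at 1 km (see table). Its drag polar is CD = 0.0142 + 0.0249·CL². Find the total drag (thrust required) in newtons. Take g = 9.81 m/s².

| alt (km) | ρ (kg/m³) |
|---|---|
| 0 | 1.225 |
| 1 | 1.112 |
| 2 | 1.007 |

D = 110 N

At 1 km, from the table: ρ = 1.112 kg/m³.
In steady level flight, lift balances weight: W = mg = 290 × 9.81 = 2844.9 N.
Dynamic pressure q = 0.5 × 1.112 × 20.3² = 229.1 Pa.
CL = 2W/(ρv²S) = 2×2844.9/(1.112×20.3²×12.9) = 0.9625.
CD = 0.0142 + 0.0249 × 0.9625² = 0.03727.
D = q·S·CD = 229.1 × 12.9 × 0.03727 = 110.2 N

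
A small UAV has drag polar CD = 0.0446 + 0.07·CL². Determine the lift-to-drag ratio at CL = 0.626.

CD = 0.0446 + 0.07 × 0.626² = 0.07203
L/D = CL/CD = 0.626 / 0.07203 = 8.69

L/D = 8.69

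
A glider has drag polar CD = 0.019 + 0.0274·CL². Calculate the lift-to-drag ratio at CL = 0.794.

L/D = 21.9

CD = 0.019 + 0.0274 × 0.794² = 0.03627
L/D = CL/CD = 0.794 / 0.03627 = 21.9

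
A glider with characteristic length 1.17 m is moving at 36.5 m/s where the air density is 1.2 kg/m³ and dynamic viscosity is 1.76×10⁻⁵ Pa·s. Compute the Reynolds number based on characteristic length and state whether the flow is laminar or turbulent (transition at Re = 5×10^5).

Re = ρ·v·c/μ = 1.2 × 36.5 × 1.17 / (1.76×10⁻⁵) = 2.91×10^6
Since 2.91×10^6 > 5×10^5, the flow is turbulent.

Re = 2.91×10^6 (turbulent)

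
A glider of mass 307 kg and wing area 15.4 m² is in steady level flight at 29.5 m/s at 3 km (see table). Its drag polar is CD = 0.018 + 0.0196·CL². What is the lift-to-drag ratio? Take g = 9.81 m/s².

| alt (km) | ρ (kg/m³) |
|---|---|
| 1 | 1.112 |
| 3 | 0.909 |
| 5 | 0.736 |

At 3 km, from the table: ρ = 0.909 kg/m³.
Level flight ⇒ L = W = m·g = 307 × 9.81 = 3011.7 N.
Dynamic pressure q = 0.5 × 0.909 × 29.5² = 395.5 Pa.
Required CL = L/(qS) = 3011.7/(395.5·15.4) = 0.4944.
CD = 0.018 + 0.0196 × 0.4944² = 0.02279.
L/D = CL/CD = 0.4944 / 0.02279 = 21.7

L/D = 21.7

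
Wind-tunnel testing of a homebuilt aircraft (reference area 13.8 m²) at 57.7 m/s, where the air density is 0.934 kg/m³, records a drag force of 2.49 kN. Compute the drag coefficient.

CD = 0.116

From D = ½ρv²S·CD, rearranging gives CD = 2D/(ρv²S).
CD = 2 × 2490 / (0.934 × 57.7² × 13.8) = 0.116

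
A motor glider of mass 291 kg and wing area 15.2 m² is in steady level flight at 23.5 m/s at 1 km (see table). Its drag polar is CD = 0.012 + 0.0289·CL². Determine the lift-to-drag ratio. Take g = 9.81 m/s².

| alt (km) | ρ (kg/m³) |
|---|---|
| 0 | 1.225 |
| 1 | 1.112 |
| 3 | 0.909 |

L/D = 26.8

At 1 km, from the table: ρ = 1.112 kg/m³.
Weight W = mg = 291 × 9.81 = 2854.7 N; in level flight L = W.
Dynamic pressure q = 0.5 × 1.112 × 23.5² = 307.1 Pa.
CL = 2W/(ρv²S) = 2×2854.7/(1.112×23.5²×15.2) = 0.6117.
CD = 0.012 + 0.0289 × 0.6117² = 0.02281.
L/D = CL/CD = 0.6117 / 0.02281 = 26.8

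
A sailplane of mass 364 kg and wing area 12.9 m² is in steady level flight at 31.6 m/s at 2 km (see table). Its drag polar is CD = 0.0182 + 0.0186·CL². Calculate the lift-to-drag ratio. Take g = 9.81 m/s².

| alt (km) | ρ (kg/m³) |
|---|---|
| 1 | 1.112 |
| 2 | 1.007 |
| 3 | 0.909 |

L/D = 23.1

At 2 km, from the table: ρ = 1.007 kg/m³.
In steady level flight, lift balances weight: W = mg = 364 × 9.81 = 3570.8 N.
Dynamic pressure q = 0.5 × 1.007 × 31.6² = 502.8 Pa.
CL = W/(q·S) = 3570.8 / (502.8 × 12.9) = 0.5506.
CD = 0.0182 + 0.0186 × 0.5506² = 0.02384.
L/D = CL/CD = 0.5506 / 0.02384 = 23.1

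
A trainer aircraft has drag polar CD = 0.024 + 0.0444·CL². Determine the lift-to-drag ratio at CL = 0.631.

CD = 0.024 + 0.0444 × 0.631² = 0.04168
L/D = CL/CD = 0.631 / 0.04168 = 15.1

L/D = 15.1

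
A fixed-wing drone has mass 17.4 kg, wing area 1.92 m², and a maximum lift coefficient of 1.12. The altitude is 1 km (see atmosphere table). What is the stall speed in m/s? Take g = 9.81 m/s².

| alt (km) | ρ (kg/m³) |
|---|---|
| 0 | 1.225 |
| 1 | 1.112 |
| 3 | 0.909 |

At 1 km, from the table: ρ = 1.112 kg/m³.
Weight W = mg = 17.4 × 9.81 = 170.7 N.
From L = ½ρV²S·CL,max = W: V_stall = √(2W/(ρSCL,max)) = √(2·170.7/(1.112·1.92·1.12))
V_stall = √142.8 = 11.9 m/s

V_stall = 11.9 m/s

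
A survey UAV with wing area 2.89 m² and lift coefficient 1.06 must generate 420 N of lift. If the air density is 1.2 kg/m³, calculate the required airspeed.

L = ½ρv²S·CL ⇒ v = √(2L/(ρ·S·CL))
v = √(2 × 420 / (1.2 × 2.89 × 1.06)) = √228.5 = 15.1 m/s

v = 15.1 m/s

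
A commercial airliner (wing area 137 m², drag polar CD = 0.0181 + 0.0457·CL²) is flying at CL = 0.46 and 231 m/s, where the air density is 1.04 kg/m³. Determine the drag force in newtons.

CD = 0.0181 + 0.0457 × 0.46² = 0.02777
D = ½ρv²S·CD = ½ × 1.04 × 231² × 137 × 0.02777 = 1.06×10^5 N

D = 1.06×10^5 N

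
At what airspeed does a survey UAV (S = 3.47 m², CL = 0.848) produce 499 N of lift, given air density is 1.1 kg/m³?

v = 17.6 m/s

L = ½ρv²S·CL ⇒ v = √(2L/(ρ·S·CL))
v = √(2 × 499 / (1.1 × 3.47 × 0.848)) = √308.3 = 17.6 m/s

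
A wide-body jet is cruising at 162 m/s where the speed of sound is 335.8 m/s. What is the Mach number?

M = 0.482

M = v/a = 162 / 335.8 = 0.482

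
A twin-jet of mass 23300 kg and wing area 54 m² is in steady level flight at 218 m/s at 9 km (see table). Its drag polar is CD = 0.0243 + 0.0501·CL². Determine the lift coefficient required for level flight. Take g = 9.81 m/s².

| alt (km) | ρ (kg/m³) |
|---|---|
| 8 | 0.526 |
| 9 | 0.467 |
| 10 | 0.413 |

CL = 0.381

At 9 km, from the table: ρ = 0.467 kg/m³.
In steady level flight, lift balances weight: W = mg = 23300 × 9.81 = 2.2857×10^5 N.
q = ½ρv² = ½ × 0.467 × 218² = 11100 Pa.
CL = W/(q·S) = 2.2857×10^5 / (11100 × 54) = 0.3814.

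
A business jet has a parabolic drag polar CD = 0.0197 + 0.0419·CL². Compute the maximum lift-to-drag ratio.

(L/D)max = 17.4

For CD = CD0 + K·CL², (L/D)max occurs at CL* = √(CD0/K) and equals 1/(2√(K·CD0)).
(L/D)max = 1/(2√(0.0419 × 0.0197)) = 1/(2 × 0.02873) = 17.4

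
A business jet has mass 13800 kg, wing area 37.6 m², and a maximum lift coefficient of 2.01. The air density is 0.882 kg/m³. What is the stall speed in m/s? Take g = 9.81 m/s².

Weight W = mg = 13800 × 9.81 = 1.354×10^5 N.
From L = ½ρV²S·CL,max = W: V_stall = √(2W/(ρSCL,max)) = √(2·1.354×10^5/(0.882·37.6·2.01))
V_stall = √4062 = 63.7 m/s

V_stall = 63.7 m/s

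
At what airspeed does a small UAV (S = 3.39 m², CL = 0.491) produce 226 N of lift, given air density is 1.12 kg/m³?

v = 15.6 m/s

L = ½ρv²S·CL ⇒ v = √(2L/(ρ·S·CL))
v = √(2 × 226 / (1.12 × 3.39 × 0.491)) = √242.5 = 15.6 m/s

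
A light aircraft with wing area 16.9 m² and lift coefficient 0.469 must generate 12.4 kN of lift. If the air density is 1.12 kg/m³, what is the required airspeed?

v = 52.9 m/s

L = ½ρv²S·CL ⇒ v = √(2L/(ρ·S·CL))
v = √(2 × 12400 / (1.12 × 16.9 × 0.469)) = √2794 = 52.9 m/s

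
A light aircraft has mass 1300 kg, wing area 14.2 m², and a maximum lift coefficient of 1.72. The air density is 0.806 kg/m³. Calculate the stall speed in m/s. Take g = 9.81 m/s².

V_stall = 36 m/s

At stall, lift equals weight: L = W = m·g = 1300 × 9.81 = 12750 N.
V_stall = √(2W/(ρ·S·CL,max)) = √(2 × 12750 / (0.806 × 14.2 × 1.72))
V_stall = √1296 = 36 m/s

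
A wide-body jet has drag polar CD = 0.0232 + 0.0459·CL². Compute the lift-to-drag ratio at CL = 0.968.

CD = 0.0232 + 0.0459 × 0.968² = 0.06621
L/D = CL/CD = 0.968 / 0.06621 = 14.6

L/D = 14.6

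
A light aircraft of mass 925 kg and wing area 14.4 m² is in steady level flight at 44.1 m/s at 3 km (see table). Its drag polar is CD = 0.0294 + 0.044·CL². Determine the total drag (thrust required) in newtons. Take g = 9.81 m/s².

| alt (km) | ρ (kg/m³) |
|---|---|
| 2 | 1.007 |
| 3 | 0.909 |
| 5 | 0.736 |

D = 659 N

At 3 km, from the table: ρ = 0.909 kg/m³.
Level flight ⇒ L = W = m·g = 925 × 9.81 = 9074.2 N.
q = ½ρv² = ½ × 0.909 × 44.1² = 883.9 Pa.
Required CL = L/(qS) = 9074.2/(883.9·14.4) = 0.7129.
CD = 0.0294 + 0.044 × 0.7129² = 0.05176.
D = q·S·CD = 883.9 × 14.4 × 0.05176 = 658.9 N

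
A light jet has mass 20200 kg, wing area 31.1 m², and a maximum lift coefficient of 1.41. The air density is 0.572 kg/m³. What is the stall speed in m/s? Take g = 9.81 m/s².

V_stall = 126 m/s

Stall occurs when L = W at CL,max. W = mg = 20200 × 9.81 = 1.982×10^5 N.
From L = ½ρV²S·CL,max = W: V_stall = √(2W/(ρSCL,max)) = √(2·1.982×10^5/(0.572·31.1·1.41))
V_stall = √15800 = 126 m/s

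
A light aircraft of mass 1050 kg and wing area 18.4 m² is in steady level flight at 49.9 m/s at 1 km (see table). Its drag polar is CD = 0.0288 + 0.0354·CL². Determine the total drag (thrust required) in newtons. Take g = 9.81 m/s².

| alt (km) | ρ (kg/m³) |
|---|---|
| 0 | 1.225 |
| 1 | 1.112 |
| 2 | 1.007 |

At 1 km, from the table: ρ = 1.112 kg/m³.
Weight W = mg = 1050 × 9.81 = 10300 N; in level flight L = W.
q = ½ρv² = ½ × 1.112 × 49.9² = 1384 Pa.
CL = 2W/(ρv²S) = 2×10300/(1.112×49.9²×18.4) = 0.4044.
CD = 0.0288 + 0.0354 × 0.4044² = 0.03459.
D = q·S·CD = 1384 × 18.4 × 0.03459 = 881.1 N

D = 881 N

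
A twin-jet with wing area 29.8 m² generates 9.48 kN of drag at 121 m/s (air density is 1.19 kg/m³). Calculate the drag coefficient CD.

From D = ½ρv²S·CD, rearranging gives CD = 2D/(ρv²S).
CD = 2 × 9480 / (1.19 × 121² × 29.8) = 0.0365

CD = 0.0365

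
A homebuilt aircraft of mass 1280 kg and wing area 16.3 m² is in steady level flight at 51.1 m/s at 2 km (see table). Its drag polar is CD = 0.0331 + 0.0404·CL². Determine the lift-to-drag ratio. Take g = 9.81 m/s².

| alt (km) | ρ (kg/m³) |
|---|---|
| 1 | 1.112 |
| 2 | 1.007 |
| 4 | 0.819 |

L/D = 12.5

At 2 km, from the table: ρ = 1.007 kg/m³.
Level flight ⇒ L = W = m·g = 1280 × 9.81 = 12557 N.
q = ½ρv² = ½ × 1.007 × 51.1² = 1315 Pa.
CL = 2W/(ρv²S) = 2×12557/(1.007×51.1²×16.3) = 0.5859.
CD = 0.0331 + 0.0404 × 0.5859² = 0.04697.
L/D = CL/CD = 0.5859 / 0.04697 = 12.5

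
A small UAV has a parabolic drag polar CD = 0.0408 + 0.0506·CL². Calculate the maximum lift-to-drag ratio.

For CD = CD0 + K·CL², (L/D)max occurs at CL* = √(CD0/K) and equals 1/(2√(K·CD0)).
(L/D)max = 1/(2√(0.0506 × 0.0408)) = 1/(2 × 0.04544) = 11

(L/D)max = 11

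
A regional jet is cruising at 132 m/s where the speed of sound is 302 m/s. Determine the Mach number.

M = v/a = 132 / 302 = 0.437

M = 0.437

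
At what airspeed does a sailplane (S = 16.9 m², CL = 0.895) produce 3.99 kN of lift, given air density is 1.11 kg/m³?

L = ½ρv²S·CL ⇒ v = √(2L/(ρ·S·CL))
v = √(2 × 3990 / (1.11 × 16.9 × 0.895)) = √475.3 = 21.8 m/s

v = 21.8 m/s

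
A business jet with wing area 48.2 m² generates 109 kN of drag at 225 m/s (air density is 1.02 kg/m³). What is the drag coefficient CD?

From D = ½ρv²S·CD, rearranging gives CD = 2D/(ρv²S).
CD = 2 × 1.09×10^5 / (1.02 × 225² × 48.2) = 0.0876

CD = 0.0876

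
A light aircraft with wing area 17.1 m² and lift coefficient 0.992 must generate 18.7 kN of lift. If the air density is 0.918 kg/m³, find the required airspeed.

L = ½ρv²S·CL ⇒ v = √(2L/(ρ·S·CL))
v = √(2 × 18700 / (0.918 × 17.1 × 0.992)) = √2402 = 49 m/s

v = 49 m/s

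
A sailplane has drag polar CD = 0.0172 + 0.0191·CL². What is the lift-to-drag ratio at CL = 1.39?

CD = 0.0172 + 0.0191 × 1.39² = 0.0541
L/D = CL/CD = 1.39 / 0.0541 = 25.7

L/D = 25.7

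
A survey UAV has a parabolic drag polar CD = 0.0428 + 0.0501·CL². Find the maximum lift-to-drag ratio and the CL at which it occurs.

For CD = CD0 + K·CL², (L/D)max occurs at CL* = √(CD0/K) and equals 1/(2√(K·CD0)).
(L/D)max = 1/(2√(0.0501 × 0.0428)) = 1/(2 × 0.04631) = 10.8
CL* = √(0.0428/0.0501) = 0.924

(L/D)max = 10.8, at CL = 0.924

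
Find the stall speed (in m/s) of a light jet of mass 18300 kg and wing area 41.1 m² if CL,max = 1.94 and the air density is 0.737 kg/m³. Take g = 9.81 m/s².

Weight W = mg = 18300 × 9.81 = 1.795×10^5 N.
From L = ½ρV²S·CL,max = W: V_stall = √(2W/(ρSCL,max)) = √(2·1.795×10^5/(0.737·41.1·1.94))
V_stall = √6110 = 78.2 m/s

V_stall = 78.2 m/s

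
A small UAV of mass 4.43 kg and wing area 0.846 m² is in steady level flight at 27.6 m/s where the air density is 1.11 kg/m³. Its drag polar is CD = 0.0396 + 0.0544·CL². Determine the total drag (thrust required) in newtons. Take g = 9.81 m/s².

Weight W = mg = 4.43 × 9.81 = 43.458 N; in level flight L = W.
Dynamic pressure q = 0.5 × 1.11 × 27.6² = 422.8 Pa.
Required CL = L/(qS) = 43.458/(422.8·0.846) = 0.1215.
CD = 0.0396 + 0.0544 × 0.1215² = 0.0404.
D = q·S·CD = 422.8 × 0.846 × 0.0404 = 14.45 N

D = 14.5 N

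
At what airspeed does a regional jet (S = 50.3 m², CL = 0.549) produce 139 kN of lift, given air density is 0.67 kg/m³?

v = 123 m/s

L = ½ρv²S·CL ⇒ v = √(2L/(ρ·S·CL))
v = √(2 × 1.39×10^5 / (0.67 × 50.3 × 0.549)) = √15030 = 123 m/s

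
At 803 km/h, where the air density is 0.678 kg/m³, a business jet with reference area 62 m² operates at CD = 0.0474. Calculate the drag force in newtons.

D = 49600 N

Convert speed: v = 803 km/h ÷ 3.6 = 223.1 m/s.
Dynamic pressure q = ½ρv² = ½ × 0.678 × 223.1² = 16870 Pa.
D = q·S·CD = 16870 × 62 × 0.0474 = 49600 N ≈ 49.6 kN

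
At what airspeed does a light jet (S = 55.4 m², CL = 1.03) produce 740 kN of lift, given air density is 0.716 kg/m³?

L = ½ρv²S·CL ⇒ v = √(2L/(ρ·S·CL))
v = √(2 × 7.4×10^5 / (0.716 × 55.4 × 1.03)) = √36220 = 190 m/s

v = 190 m/s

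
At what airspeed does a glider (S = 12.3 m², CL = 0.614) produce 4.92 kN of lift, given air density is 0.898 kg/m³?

v = 38.1 m/s

L = ½ρv²S·CL ⇒ v = √(2L/(ρ·S·CL))
v = √(2 × 4920 / (0.898 × 12.3 × 0.614)) = √1451 = 38.1 m/s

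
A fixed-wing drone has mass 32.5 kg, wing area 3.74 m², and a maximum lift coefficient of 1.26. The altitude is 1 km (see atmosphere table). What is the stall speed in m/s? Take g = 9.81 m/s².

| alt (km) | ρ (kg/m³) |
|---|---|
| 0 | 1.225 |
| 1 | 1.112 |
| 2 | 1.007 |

V_stall = 11 m/s

At 1 km, from the table: ρ = 1.112 kg/m³.
At stall, lift equals weight: L = W = m·g = 32.5 × 9.81 = 318.8 N.
V_stall = √(2W/(ρ·S·CL,max)) = √(2 × 318.8 / (1.112 × 3.74 × 1.26))
V_stall = √121.7 = 11 m/s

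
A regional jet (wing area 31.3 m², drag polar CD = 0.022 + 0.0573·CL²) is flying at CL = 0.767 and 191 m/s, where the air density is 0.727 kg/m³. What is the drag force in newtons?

CD = 0.022 + 0.0573 × 0.767² = 0.05571
D = ½ρv²S·CD = ½ × 0.727 × 191² × 31.3 × 0.05571 = 23100 N

D = 23100 N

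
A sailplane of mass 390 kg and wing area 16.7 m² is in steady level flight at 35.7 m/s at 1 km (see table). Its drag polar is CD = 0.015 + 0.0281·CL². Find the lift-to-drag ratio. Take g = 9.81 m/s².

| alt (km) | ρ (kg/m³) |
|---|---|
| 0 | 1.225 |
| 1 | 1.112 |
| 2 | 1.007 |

At 1 km, from the table: ρ = 1.112 kg/m³.
In steady level flight, lift balances weight: W = mg = 390 × 9.81 = 3825.9 N.
q = ½ρv² = ½ × 1.112 × 35.7² = 708.6 Pa.
CL = 2W/(ρv²S) = 2×3825.9/(1.112×35.7²×16.7) = 0.3233.
CD = 0.015 + 0.0281 × 0.3233² = 0.01794.
L/D = CL/CD = 0.3233 / 0.01794 = 18

L/D = 18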